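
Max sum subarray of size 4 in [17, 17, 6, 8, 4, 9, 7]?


[0:4]: 48
[1:5]: 35
[2:6]: 27
[3:7]: 28

Max: 48 at [0:4]


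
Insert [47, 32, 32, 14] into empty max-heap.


Insert 47: [47]
Insert 32: [47, 32]
Insert 32: [47, 32, 32]
Insert 14: [47, 32, 32, 14]

Final heap: [47, 32, 32, 14]


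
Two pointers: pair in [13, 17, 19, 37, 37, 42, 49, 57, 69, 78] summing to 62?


lo=0(13)+hi=9(78)=91
lo=0(13)+hi=8(69)=82
lo=0(13)+hi=7(57)=70
lo=0(13)+hi=6(49)=62

Yes: 13+49=62


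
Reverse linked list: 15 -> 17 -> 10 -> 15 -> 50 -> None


Step 1: curr=15, set curr.next=prev(None) | reversed so far: 15
Step 2: curr=17, set curr.next=prev(15) | reversed so far: 17 -> 15
Step 3: curr=10, set curr.next=prev(17) | reversed so far: 10 -> 17 -> 15
Step 4: curr=15, set curr.next=prev(10) | reversed so far: 15 -> 10 -> 17 -> 15
Step 5: curr=50, set curr.next=prev(15) | reversed so far: 50 -> 15 -> 10 -> 17 -> 15

50 -> 15 -> 10 -> 17 -> 15 -> None


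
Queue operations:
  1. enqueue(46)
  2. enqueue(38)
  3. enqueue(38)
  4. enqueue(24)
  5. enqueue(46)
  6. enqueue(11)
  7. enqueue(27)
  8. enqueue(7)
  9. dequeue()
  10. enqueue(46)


enqueue(46) -> [46]
enqueue(38) -> [46, 38]
enqueue(38) -> [46, 38, 38]
enqueue(24) -> [46, 38, 38, 24]
enqueue(46) -> [46, 38, 38, 24, 46]
enqueue(11) -> [46, 38, 38, 24, 46, 11]
enqueue(27) -> [46, 38, 38, 24, 46, 11, 27]
enqueue(7) -> [46, 38, 38, 24, 46, 11, 27, 7]
dequeue()->46, [38, 38, 24, 46, 11, 27, 7]
enqueue(46) -> [38, 38, 24, 46, 11, 27, 7, 46]

Final queue: [38, 38, 24, 46, 11, 27, 7, 46]


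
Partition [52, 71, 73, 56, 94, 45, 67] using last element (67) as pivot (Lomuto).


Pivot: 67
  52 <= 67: advance i (no swap)
  56 <= 67: swap -> [52, 56, 73, 71, 94, 45, 67]
  45 <= 67: swap -> [52, 56, 45, 71, 94, 73, 67]
Place pivot at 3: [52, 56, 45, 67, 94, 73, 71]

Partitioned: [52, 56, 45, 67, 94, 73, 71]


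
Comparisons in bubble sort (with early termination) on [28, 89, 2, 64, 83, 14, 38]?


Algorithm: bubble sort (with early termination)
Input: [28, 89, 2, 64, 83, 14, 38]
Sorted: [2, 14, 28, 38, 64, 83, 89]

20


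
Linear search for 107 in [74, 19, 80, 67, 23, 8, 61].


i=0: 74!=107
i=1: 19!=107
i=2: 80!=107
i=3: 67!=107
i=4: 23!=107
i=5: 8!=107
i=6: 61!=107

Not found, 7 comps


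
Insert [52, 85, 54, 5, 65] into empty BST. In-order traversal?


Insert 52: root
Insert 85: R from 52
Insert 54: R from 52 -> L from 85
Insert 5: L from 52
Insert 65: R from 52 -> L from 85 -> R from 54

In-order: [5, 52, 54, 65, 85]


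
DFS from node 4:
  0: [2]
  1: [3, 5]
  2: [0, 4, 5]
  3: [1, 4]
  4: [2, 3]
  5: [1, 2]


Visit 4, push [3, 2]
Visit 2, push [5, 0]
Visit 0, push []
Visit 5, push [1]
Visit 1, push [3]
Visit 3, push []

DFS order: [4, 2, 0, 5, 1, 3]


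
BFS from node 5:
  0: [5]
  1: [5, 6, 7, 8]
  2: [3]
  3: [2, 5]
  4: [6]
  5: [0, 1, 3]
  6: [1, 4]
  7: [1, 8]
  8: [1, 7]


Visit 5, enqueue [0, 1, 3]
Visit 0, enqueue []
Visit 1, enqueue [6, 7, 8]
Visit 3, enqueue [2]
Visit 6, enqueue [4]
Visit 7, enqueue []
Visit 8, enqueue []
Visit 2, enqueue []
Visit 4, enqueue []

BFS order: [5, 0, 1, 3, 6, 7, 8, 2, 4]


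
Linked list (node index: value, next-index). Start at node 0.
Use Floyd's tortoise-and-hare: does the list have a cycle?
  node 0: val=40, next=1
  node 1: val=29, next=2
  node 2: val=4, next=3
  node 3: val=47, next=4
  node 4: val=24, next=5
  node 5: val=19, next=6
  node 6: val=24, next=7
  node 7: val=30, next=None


Floyd's tortoise (slow, +1) and hare (fast, +2):
  init: slow=0, fast=0
  step 1: slow=1, fast=2
  step 2: slow=2, fast=4
  step 3: slow=3, fast=6
  step 4: fast 6->7->None, no cycle

Cycle: no


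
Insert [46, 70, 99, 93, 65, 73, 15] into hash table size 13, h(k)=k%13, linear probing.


Insert 46: h=7 -> slot 7
Insert 70: h=5 -> slot 5
Insert 99: h=8 -> slot 8
Insert 93: h=2 -> slot 2
Insert 65: h=0 -> slot 0
Insert 73: h=8, 1 probes -> slot 9
Insert 15: h=2, 1 probes -> slot 3

Table: [65, None, 93, 15, None, 70, None, 46, 99, 73, None, None, None]


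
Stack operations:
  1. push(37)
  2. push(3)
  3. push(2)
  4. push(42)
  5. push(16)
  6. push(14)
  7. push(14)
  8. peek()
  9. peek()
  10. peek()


push(37) -> [37]
push(3) -> [37, 3]
push(2) -> [37, 3, 2]
push(42) -> [37, 3, 2, 42]
push(16) -> [37, 3, 2, 42, 16]
push(14) -> [37, 3, 2, 42, 16, 14]
push(14) -> [37, 3, 2, 42, 16, 14, 14]
peek()->14
peek()->14
peek()->14

Final stack: [37, 3, 2, 42, 16, 14, 14]


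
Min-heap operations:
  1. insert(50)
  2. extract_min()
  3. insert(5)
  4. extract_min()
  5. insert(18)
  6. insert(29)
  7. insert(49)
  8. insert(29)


insert(50) -> [50]
extract_min()->50, []
insert(5) -> [5]
extract_min()->5, []
insert(18) -> [18]
insert(29) -> [18, 29]
insert(49) -> [18, 29, 49]
insert(29) -> [18, 29, 49, 29]

Final heap: [18, 29, 49, 29]


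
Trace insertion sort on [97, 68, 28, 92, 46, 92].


Initial: [97, 68, 28, 92, 46, 92]
Insert 68: [68, 97, 28, 92, 46, 92]
Insert 28: [28, 68, 97, 92, 46, 92]
Insert 92: [28, 68, 92, 97, 46, 92]
Insert 46: [28, 46, 68, 92, 97, 92]
Insert 92: [28, 46, 68, 92, 92, 97]

Sorted: [28, 46, 68, 92, 92, 97]


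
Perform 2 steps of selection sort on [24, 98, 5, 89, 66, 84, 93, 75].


Initial: [24, 98, 5, 89, 66, 84, 93, 75]
Step 1: min=5 at 2
  Swap: [5, 98, 24, 89, 66, 84, 93, 75]
Step 2: min=24 at 2
  Swap: [5, 24, 98, 89, 66, 84, 93, 75]

After 2 steps: [5, 24, 98, 89, 66, 84, 93, 75]


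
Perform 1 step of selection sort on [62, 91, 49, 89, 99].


Initial: [62, 91, 49, 89, 99]
Step 1: min=49 at 2
  Swap: [49, 91, 62, 89, 99]

After 1 step: [49, 91, 62, 89, 99]


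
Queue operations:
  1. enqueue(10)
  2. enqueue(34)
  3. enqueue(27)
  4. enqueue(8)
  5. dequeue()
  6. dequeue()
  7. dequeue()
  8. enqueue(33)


enqueue(10) -> [10]
enqueue(34) -> [10, 34]
enqueue(27) -> [10, 34, 27]
enqueue(8) -> [10, 34, 27, 8]
dequeue()->10, [34, 27, 8]
dequeue()->34, [27, 8]
dequeue()->27, [8]
enqueue(33) -> [8, 33]

Final queue: [8, 33]


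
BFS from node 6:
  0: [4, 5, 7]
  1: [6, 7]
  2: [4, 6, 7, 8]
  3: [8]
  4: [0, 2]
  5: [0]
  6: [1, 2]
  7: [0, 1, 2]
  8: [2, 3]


Visit 6, enqueue [1, 2]
Visit 1, enqueue [7]
Visit 2, enqueue [4, 8]
Visit 7, enqueue [0]
Visit 4, enqueue []
Visit 8, enqueue [3]
Visit 0, enqueue [5]
Visit 3, enqueue []
Visit 5, enqueue []

BFS order: [6, 1, 2, 7, 4, 8, 0, 3, 5]


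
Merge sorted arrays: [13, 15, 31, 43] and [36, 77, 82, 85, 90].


Take 13 from A
Take 15 from A
Take 31 from A
Take 36 from B
Take 43 from A

Merged: [13, 15, 31, 36, 43, 77, 82, 85, 90]


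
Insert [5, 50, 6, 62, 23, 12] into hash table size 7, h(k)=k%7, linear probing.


Insert 5: h=5 -> slot 5
Insert 50: h=1 -> slot 1
Insert 6: h=6 -> slot 6
Insert 62: h=6, 1 probes -> slot 0
Insert 23: h=2 -> slot 2
Insert 12: h=5, 5 probes -> slot 3

Table: [62, 50, 23, 12, None, 5, 6]


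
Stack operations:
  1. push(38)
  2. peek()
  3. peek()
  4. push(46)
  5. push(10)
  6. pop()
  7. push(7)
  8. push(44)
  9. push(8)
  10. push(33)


push(38) -> [38]
peek()->38
peek()->38
push(46) -> [38, 46]
push(10) -> [38, 46, 10]
pop()->10, [38, 46]
push(7) -> [38, 46, 7]
push(44) -> [38, 46, 7, 44]
push(8) -> [38, 46, 7, 44, 8]
push(33) -> [38, 46, 7, 44, 8, 33]

Final stack: [38, 46, 7, 44, 8, 33]


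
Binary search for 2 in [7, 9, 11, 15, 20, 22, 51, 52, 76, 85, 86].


Step 1: lo=0, hi=10, mid=5, val=22
Step 2: lo=0, hi=4, mid=2, val=11
Step 3: lo=0, hi=1, mid=0, val=7

Not found


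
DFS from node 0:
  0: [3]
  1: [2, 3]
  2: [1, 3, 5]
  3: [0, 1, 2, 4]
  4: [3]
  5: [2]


Visit 0, push [3]
Visit 3, push [4, 2, 1]
Visit 1, push [2]
Visit 2, push [5]
Visit 5, push []
Visit 4, push []

DFS order: [0, 3, 1, 2, 5, 4]


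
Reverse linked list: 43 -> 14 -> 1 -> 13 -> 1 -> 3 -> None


Step 1: curr=43, set curr.next=prev(None) | reversed so far: 43
Step 2: curr=14, set curr.next=prev(43) | reversed so far: 14 -> 43
Step 3: curr=1, set curr.next=prev(14) | reversed so far: 1 -> 14 -> 43
Step 4: curr=13, set curr.next=prev(1) | reversed so far: 13 -> 1 -> 14 -> 43
Step 5: curr=1, set curr.next=prev(13) | reversed so far: 1 -> 13 -> 1 -> 14 -> 43
Step 6: curr=3, set curr.next=prev(1) | reversed so far: 3 -> 1 -> 13 -> 1 -> 14 -> 43

3 -> 1 -> 13 -> 1 -> 14 -> 43 -> None


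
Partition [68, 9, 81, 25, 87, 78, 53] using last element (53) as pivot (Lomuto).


Pivot: 53
  9 <= 53: swap -> [9, 68, 81, 25, 87, 78, 53]
  25 <= 53: swap -> [9, 25, 81, 68, 87, 78, 53]
Place pivot at 2: [9, 25, 53, 68, 87, 78, 81]

Partitioned: [9, 25, 53, 68, 87, 78, 81]


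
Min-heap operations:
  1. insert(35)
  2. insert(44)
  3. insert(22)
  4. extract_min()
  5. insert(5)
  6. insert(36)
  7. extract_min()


insert(35) -> [35]
insert(44) -> [35, 44]
insert(22) -> [22, 44, 35]
extract_min()->22, [35, 44]
insert(5) -> [5, 44, 35]
insert(36) -> [5, 36, 35, 44]
extract_min()->5, [35, 36, 44]

Final heap: [35, 36, 44]


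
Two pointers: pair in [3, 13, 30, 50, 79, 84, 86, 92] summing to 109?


lo=0(3)+hi=7(92)=95
lo=1(13)+hi=7(92)=105
lo=2(30)+hi=7(92)=122
lo=2(30)+hi=6(86)=116
lo=2(30)+hi=5(84)=114
lo=2(30)+hi=4(79)=109

Yes: 30+79=109


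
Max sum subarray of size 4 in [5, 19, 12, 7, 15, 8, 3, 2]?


[0:4]: 43
[1:5]: 53
[2:6]: 42
[3:7]: 33
[4:8]: 28

Max: 53 at [1:5]


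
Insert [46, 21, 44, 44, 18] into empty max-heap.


Insert 46: [46]
Insert 21: [46, 21]
Insert 44: [46, 21, 44]
Insert 44: [46, 44, 44, 21]
Insert 18: [46, 44, 44, 21, 18]

Final heap: [46, 44, 44, 21, 18]


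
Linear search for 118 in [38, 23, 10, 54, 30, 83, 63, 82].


i=0: 38!=118
i=1: 23!=118
i=2: 10!=118
i=3: 54!=118
i=4: 30!=118
i=5: 83!=118
i=6: 63!=118
i=7: 82!=118

Not found, 8 comps


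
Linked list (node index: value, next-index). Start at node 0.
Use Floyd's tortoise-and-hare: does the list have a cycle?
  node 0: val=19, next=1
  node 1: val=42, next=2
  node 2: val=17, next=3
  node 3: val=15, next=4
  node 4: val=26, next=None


Floyd's tortoise (slow, +1) and hare (fast, +2):
  init: slow=0, fast=0
  step 1: slow=1, fast=2
  step 2: slow=2, fast=4
  step 3: fast -> None, no cycle

Cycle: no


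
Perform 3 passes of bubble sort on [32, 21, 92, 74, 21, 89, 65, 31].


Initial: [32, 21, 92, 74, 21, 89, 65, 31]
Pass 1: [21, 32, 74, 21, 89, 65, 31, 92] (6 swaps)
Pass 2: [21, 32, 21, 74, 65, 31, 89, 92] (3 swaps)
Pass 3: [21, 21, 32, 65, 31, 74, 89, 92] (3 swaps)

After 3 passes: [21, 21, 32, 65, 31, 74, 89, 92]


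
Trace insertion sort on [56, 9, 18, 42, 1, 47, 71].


Initial: [56, 9, 18, 42, 1, 47, 71]
Insert 9: [9, 56, 18, 42, 1, 47, 71]
Insert 18: [9, 18, 56, 42, 1, 47, 71]
Insert 42: [9, 18, 42, 56, 1, 47, 71]
Insert 1: [1, 9, 18, 42, 56, 47, 71]
Insert 47: [1, 9, 18, 42, 47, 56, 71]
Insert 71: [1, 9, 18, 42, 47, 56, 71]

Sorted: [1, 9, 18, 42, 47, 56, 71]


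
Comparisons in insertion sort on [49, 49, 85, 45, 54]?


Algorithm: insertion sort
Input: [49, 49, 85, 45, 54]
Sorted: [45, 49, 49, 54, 85]

7


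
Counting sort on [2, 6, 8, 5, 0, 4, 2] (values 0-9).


Input: [2, 6, 8, 5, 0, 4, 2]
Counts: [1, 0, 2, 0, 1, 1, 1, 0, 1, 0]

Sorted: [0, 2, 2, 4, 5, 6, 8]


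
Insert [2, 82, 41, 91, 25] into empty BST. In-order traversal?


Insert 2: root
Insert 82: R from 2
Insert 41: R from 2 -> L from 82
Insert 91: R from 2 -> R from 82
Insert 25: R from 2 -> L from 82 -> L from 41

In-order: [2, 25, 41, 82, 91]


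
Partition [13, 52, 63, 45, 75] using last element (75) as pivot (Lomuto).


Pivot: 75
  13 <= 75: advance i (no swap)
  52 <= 75: advance i (no swap)
  63 <= 75: advance i (no swap)
  45 <= 75: advance i (no swap)
Place pivot at 4: [13, 52, 63, 45, 75]

Partitioned: [13, 52, 63, 45, 75]


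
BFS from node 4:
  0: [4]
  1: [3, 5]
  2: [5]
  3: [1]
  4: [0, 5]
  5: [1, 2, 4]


Visit 4, enqueue [0, 5]
Visit 0, enqueue []
Visit 5, enqueue [1, 2]
Visit 1, enqueue [3]
Visit 2, enqueue []
Visit 3, enqueue []

BFS order: [4, 0, 5, 1, 2, 3]


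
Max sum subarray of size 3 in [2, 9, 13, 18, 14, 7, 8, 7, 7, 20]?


[0:3]: 24
[1:4]: 40
[2:5]: 45
[3:6]: 39
[4:7]: 29
[5:8]: 22
[6:9]: 22
[7:10]: 34

Max: 45 at [2:5]


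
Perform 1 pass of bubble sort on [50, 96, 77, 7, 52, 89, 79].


Initial: [50, 96, 77, 7, 52, 89, 79]
Pass 1: [50, 77, 7, 52, 89, 79, 96] (5 swaps)

After 1 pass: [50, 77, 7, 52, 89, 79, 96]


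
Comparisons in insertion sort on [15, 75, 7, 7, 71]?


Algorithm: insertion sort
Input: [15, 75, 7, 7, 71]
Sorted: [7, 7, 15, 71, 75]

8


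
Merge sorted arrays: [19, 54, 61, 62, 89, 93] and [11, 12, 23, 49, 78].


Take 11 from B
Take 12 from B
Take 19 from A
Take 23 from B
Take 49 from B
Take 54 from A
Take 61 from A
Take 62 from A
Take 78 from B

Merged: [11, 12, 19, 23, 49, 54, 61, 62, 78, 89, 93]


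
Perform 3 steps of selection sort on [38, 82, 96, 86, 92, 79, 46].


Initial: [38, 82, 96, 86, 92, 79, 46]
Step 1: min=38 at 0
  Swap: [38, 82, 96, 86, 92, 79, 46]
Step 2: min=46 at 6
  Swap: [38, 46, 96, 86, 92, 79, 82]
Step 3: min=79 at 5
  Swap: [38, 46, 79, 86, 92, 96, 82]

After 3 steps: [38, 46, 79, 86, 92, 96, 82]


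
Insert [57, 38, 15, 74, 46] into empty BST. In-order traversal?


Insert 57: root
Insert 38: L from 57
Insert 15: L from 57 -> L from 38
Insert 74: R from 57
Insert 46: L from 57 -> R from 38

In-order: [15, 38, 46, 57, 74]


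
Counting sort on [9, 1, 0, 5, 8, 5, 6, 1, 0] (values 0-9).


Input: [9, 1, 0, 5, 8, 5, 6, 1, 0]
Counts: [2, 2, 0, 0, 0, 2, 1, 0, 1, 1]

Sorted: [0, 0, 1, 1, 5, 5, 6, 8, 9]


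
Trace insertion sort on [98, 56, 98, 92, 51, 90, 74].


Initial: [98, 56, 98, 92, 51, 90, 74]
Insert 56: [56, 98, 98, 92, 51, 90, 74]
Insert 98: [56, 98, 98, 92, 51, 90, 74]
Insert 92: [56, 92, 98, 98, 51, 90, 74]
Insert 51: [51, 56, 92, 98, 98, 90, 74]
Insert 90: [51, 56, 90, 92, 98, 98, 74]
Insert 74: [51, 56, 74, 90, 92, 98, 98]

Sorted: [51, 56, 74, 90, 92, 98, 98]


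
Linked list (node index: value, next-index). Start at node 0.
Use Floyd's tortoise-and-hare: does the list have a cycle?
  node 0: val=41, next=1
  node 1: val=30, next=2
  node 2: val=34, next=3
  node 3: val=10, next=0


Floyd's tortoise (slow, +1) and hare (fast, +2):
  init: slow=0, fast=0
  step 1: slow=1, fast=2
  step 2: slow=2, fast=0
  step 3: slow=3, fast=2
  step 4: slow=0, fast=0
  slow == fast at node 0: cycle detected

Cycle: yes


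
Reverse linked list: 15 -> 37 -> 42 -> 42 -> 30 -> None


Step 1: curr=15, set curr.next=prev(None) | reversed so far: 15
Step 2: curr=37, set curr.next=prev(15) | reversed so far: 37 -> 15
Step 3: curr=42, set curr.next=prev(37) | reversed so far: 42 -> 37 -> 15
Step 4: curr=42, set curr.next=prev(42) | reversed so far: 42 -> 42 -> 37 -> 15
Step 5: curr=30, set curr.next=prev(42) | reversed so far: 30 -> 42 -> 42 -> 37 -> 15

30 -> 42 -> 42 -> 37 -> 15 -> None


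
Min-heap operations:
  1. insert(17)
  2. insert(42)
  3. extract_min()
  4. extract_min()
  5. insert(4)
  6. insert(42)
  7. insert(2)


insert(17) -> [17]
insert(42) -> [17, 42]
extract_min()->17, [42]
extract_min()->42, []
insert(4) -> [4]
insert(42) -> [4, 42]
insert(2) -> [2, 42, 4]

Final heap: [2, 42, 4]


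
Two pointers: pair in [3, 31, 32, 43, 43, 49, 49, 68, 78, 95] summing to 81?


lo=0(3)+hi=9(95)=98
lo=0(3)+hi=8(78)=81

Yes: 3+78=81


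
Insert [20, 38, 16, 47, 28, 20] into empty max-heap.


Insert 20: [20]
Insert 38: [38, 20]
Insert 16: [38, 20, 16]
Insert 47: [47, 38, 16, 20]
Insert 28: [47, 38, 16, 20, 28]
Insert 20: [47, 38, 20, 20, 28, 16]

Final heap: [47, 38, 20, 20, 28, 16]


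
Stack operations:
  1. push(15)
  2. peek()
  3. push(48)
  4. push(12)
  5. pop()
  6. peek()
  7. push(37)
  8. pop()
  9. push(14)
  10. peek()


push(15) -> [15]
peek()->15
push(48) -> [15, 48]
push(12) -> [15, 48, 12]
pop()->12, [15, 48]
peek()->48
push(37) -> [15, 48, 37]
pop()->37, [15, 48]
push(14) -> [15, 48, 14]
peek()->14

Final stack: [15, 48, 14]


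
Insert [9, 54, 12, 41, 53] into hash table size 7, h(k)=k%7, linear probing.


Insert 9: h=2 -> slot 2
Insert 54: h=5 -> slot 5
Insert 12: h=5, 1 probes -> slot 6
Insert 41: h=6, 1 probes -> slot 0
Insert 53: h=4 -> slot 4

Table: [41, None, 9, None, 53, 54, 12]


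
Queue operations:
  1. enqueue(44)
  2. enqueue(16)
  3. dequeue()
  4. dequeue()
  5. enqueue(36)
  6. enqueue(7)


enqueue(44) -> [44]
enqueue(16) -> [44, 16]
dequeue()->44, [16]
dequeue()->16, []
enqueue(36) -> [36]
enqueue(7) -> [36, 7]

Final queue: [36, 7]


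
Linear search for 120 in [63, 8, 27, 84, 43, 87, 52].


i=0: 63!=120
i=1: 8!=120
i=2: 27!=120
i=3: 84!=120
i=4: 43!=120
i=5: 87!=120
i=6: 52!=120

Not found, 7 comps


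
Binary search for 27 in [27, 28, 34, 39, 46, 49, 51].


Step 1: lo=0, hi=6, mid=3, val=39
Step 2: lo=0, hi=2, mid=1, val=28
Step 3: lo=0, hi=0, mid=0, val=27

Found at index 0


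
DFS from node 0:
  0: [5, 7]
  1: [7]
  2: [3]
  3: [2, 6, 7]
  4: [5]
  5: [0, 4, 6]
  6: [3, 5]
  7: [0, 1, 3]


Visit 0, push [7, 5]
Visit 5, push [6, 4]
Visit 4, push []
Visit 6, push [3]
Visit 3, push [7, 2]
Visit 2, push []
Visit 7, push [1]
Visit 1, push []

DFS order: [0, 5, 4, 6, 3, 2, 7, 1]


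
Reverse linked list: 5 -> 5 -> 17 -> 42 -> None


Step 1: curr=5, set curr.next=prev(None) | reversed so far: 5
Step 2: curr=5, set curr.next=prev(5) | reversed so far: 5 -> 5
Step 3: curr=17, set curr.next=prev(5) | reversed so far: 17 -> 5 -> 5
Step 4: curr=42, set curr.next=prev(17) | reversed so far: 42 -> 17 -> 5 -> 5

42 -> 17 -> 5 -> 5 -> None


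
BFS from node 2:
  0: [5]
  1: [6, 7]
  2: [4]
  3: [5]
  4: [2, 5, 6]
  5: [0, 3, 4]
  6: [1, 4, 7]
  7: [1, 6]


Visit 2, enqueue [4]
Visit 4, enqueue [5, 6]
Visit 5, enqueue [0, 3]
Visit 6, enqueue [1, 7]
Visit 0, enqueue []
Visit 3, enqueue []
Visit 1, enqueue []
Visit 7, enqueue []

BFS order: [2, 4, 5, 6, 0, 3, 1, 7]


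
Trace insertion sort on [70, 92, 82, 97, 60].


Initial: [70, 92, 82, 97, 60]
Insert 92: [70, 92, 82, 97, 60]
Insert 82: [70, 82, 92, 97, 60]
Insert 97: [70, 82, 92, 97, 60]
Insert 60: [60, 70, 82, 92, 97]

Sorted: [60, 70, 82, 92, 97]


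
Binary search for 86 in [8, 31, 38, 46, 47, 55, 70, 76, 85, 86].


Step 1: lo=0, hi=9, mid=4, val=47
Step 2: lo=5, hi=9, mid=7, val=76
Step 3: lo=8, hi=9, mid=8, val=85
Step 4: lo=9, hi=9, mid=9, val=86

Found at index 9


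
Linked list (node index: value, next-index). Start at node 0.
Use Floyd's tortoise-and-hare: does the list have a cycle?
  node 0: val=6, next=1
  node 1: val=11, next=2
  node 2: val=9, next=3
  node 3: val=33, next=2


Floyd's tortoise (slow, +1) and hare (fast, +2):
  init: slow=0, fast=0
  step 1: slow=1, fast=2
  step 2: slow=2, fast=2
  slow == fast at node 2: cycle detected

Cycle: yes


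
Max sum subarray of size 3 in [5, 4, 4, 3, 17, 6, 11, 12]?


[0:3]: 13
[1:4]: 11
[2:5]: 24
[3:6]: 26
[4:7]: 34
[5:8]: 29

Max: 34 at [4:7]


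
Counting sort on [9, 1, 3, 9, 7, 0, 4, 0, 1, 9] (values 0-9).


Input: [9, 1, 3, 9, 7, 0, 4, 0, 1, 9]
Counts: [2, 2, 0, 1, 1, 0, 0, 1, 0, 3]

Sorted: [0, 0, 1, 1, 3, 4, 7, 9, 9, 9]


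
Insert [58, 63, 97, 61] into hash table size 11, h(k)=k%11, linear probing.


Insert 58: h=3 -> slot 3
Insert 63: h=8 -> slot 8
Insert 97: h=9 -> slot 9
Insert 61: h=6 -> slot 6

Table: [None, None, None, 58, None, None, 61, None, 63, 97, None]


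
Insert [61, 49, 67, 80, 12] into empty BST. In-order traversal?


Insert 61: root
Insert 49: L from 61
Insert 67: R from 61
Insert 80: R from 61 -> R from 67
Insert 12: L from 61 -> L from 49

In-order: [12, 49, 61, 67, 80]


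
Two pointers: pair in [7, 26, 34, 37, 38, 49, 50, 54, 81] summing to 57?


lo=0(7)+hi=8(81)=88
lo=0(7)+hi=7(54)=61
lo=0(7)+hi=6(50)=57

Yes: 7+50=57


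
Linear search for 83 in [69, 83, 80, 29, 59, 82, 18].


i=0: 69!=83
i=1: 83==83 found!

Found at 1, 2 comps


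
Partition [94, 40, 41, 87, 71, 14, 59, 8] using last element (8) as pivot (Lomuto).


Pivot: 8
Place pivot at 0: [8, 40, 41, 87, 71, 14, 59, 94]

Partitioned: [8, 40, 41, 87, 71, 14, 59, 94]


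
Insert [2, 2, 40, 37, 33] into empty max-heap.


Insert 2: [2]
Insert 2: [2, 2]
Insert 40: [40, 2, 2]
Insert 37: [40, 37, 2, 2]
Insert 33: [40, 37, 2, 2, 33]

Final heap: [40, 37, 2, 2, 33]


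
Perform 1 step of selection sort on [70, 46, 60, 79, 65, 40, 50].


Initial: [70, 46, 60, 79, 65, 40, 50]
Step 1: min=40 at 5
  Swap: [40, 46, 60, 79, 65, 70, 50]

After 1 step: [40, 46, 60, 79, 65, 70, 50]


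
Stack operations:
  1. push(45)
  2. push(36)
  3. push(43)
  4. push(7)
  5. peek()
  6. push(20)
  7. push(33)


push(45) -> [45]
push(36) -> [45, 36]
push(43) -> [45, 36, 43]
push(7) -> [45, 36, 43, 7]
peek()->7
push(20) -> [45, 36, 43, 7, 20]
push(33) -> [45, 36, 43, 7, 20, 33]

Final stack: [45, 36, 43, 7, 20, 33]


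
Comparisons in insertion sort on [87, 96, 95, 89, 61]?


Algorithm: insertion sort
Input: [87, 96, 95, 89, 61]
Sorted: [61, 87, 89, 95, 96]

10


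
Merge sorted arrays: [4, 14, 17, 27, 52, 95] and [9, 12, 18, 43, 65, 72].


Take 4 from A
Take 9 from B
Take 12 from B
Take 14 from A
Take 17 from A
Take 18 from B
Take 27 from A
Take 43 from B
Take 52 from A
Take 65 from B
Take 72 from B

Merged: [4, 9, 12, 14, 17, 18, 27, 43, 52, 65, 72, 95]


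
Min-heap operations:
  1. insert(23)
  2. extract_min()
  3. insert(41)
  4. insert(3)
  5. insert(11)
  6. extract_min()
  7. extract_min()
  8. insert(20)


insert(23) -> [23]
extract_min()->23, []
insert(41) -> [41]
insert(3) -> [3, 41]
insert(11) -> [3, 41, 11]
extract_min()->3, [11, 41]
extract_min()->11, [41]
insert(20) -> [20, 41]

Final heap: [20, 41]


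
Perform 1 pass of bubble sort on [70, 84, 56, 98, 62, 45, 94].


Initial: [70, 84, 56, 98, 62, 45, 94]
Pass 1: [70, 56, 84, 62, 45, 94, 98] (4 swaps)

After 1 pass: [70, 56, 84, 62, 45, 94, 98]


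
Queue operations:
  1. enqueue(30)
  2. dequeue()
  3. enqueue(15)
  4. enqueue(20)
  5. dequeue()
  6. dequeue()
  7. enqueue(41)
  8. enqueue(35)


enqueue(30) -> [30]
dequeue()->30, []
enqueue(15) -> [15]
enqueue(20) -> [15, 20]
dequeue()->15, [20]
dequeue()->20, []
enqueue(41) -> [41]
enqueue(35) -> [41, 35]

Final queue: [41, 35]


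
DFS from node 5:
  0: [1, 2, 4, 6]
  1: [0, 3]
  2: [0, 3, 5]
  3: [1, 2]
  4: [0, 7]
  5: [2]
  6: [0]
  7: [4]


Visit 5, push [2]
Visit 2, push [3, 0]
Visit 0, push [6, 4, 1]
Visit 1, push [3]
Visit 3, push []
Visit 4, push [7]
Visit 7, push []
Visit 6, push []

DFS order: [5, 2, 0, 1, 3, 4, 7, 6]


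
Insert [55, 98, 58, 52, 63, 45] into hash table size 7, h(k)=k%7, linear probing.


Insert 55: h=6 -> slot 6
Insert 98: h=0 -> slot 0
Insert 58: h=2 -> slot 2
Insert 52: h=3 -> slot 3
Insert 63: h=0, 1 probes -> slot 1
Insert 45: h=3, 1 probes -> slot 4

Table: [98, 63, 58, 52, 45, None, 55]


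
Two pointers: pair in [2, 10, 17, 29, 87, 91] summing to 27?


lo=0(2)+hi=5(91)=93
lo=0(2)+hi=4(87)=89
lo=0(2)+hi=3(29)=31
lo=0(2)+hi=2(17)=19
lo=1(10)+hi=2(17)=27

Yes: 10+17=27


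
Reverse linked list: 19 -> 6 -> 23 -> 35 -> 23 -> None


Step 1: curr=19, set curr.next=prev(None) | reversed so far: 19
Step 2: curr=6, set curr.next=prev(19) | reversed so far: 6 -> 19
Step 3: curr=23, set curr.next=prev(6) | reversed so far: 23 -> 6 -> 19
Step 4: curr=35, set curr.next=prev(23) | reversed so far: 35 -> 23 -> 6 -> 19
Step 5: curr=23, set curr.next=prev(35) | reversed so far: 23 -> 35 -> 23 -> 6 -> 19

23 -> 35 -> 23 -> 6 -> 19 -> None


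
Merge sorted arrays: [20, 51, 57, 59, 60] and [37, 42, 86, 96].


Take 20 from A
Take 37 from B
Take 42 from B
Take 51 from A
Take 57 from A
Take 59 from A
Take 60 from A

Merged: [20, 37, 42, 51, 57, 59, 60, 86, 96]


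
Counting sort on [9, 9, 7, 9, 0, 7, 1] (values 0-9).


Input: [9, 9, 7, 9, 0, 7, 1]
Counts: [1, 1, 0, 0, 0, 0, 0, 2, 0, 3]

Sorted: [0, 1, 7, 7, 9, 9, 9]


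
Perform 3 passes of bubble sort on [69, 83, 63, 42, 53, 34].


Initial: [69, 83, 63, 42, 53, 34]
Pass 1: [69, 63, 42, 53, 34, 83] (4 swaps)
Pass 2: [63, 42, 53, 34, 69, 83] (4 swaps)
Pass 3: [42, 53, 34, 63, 69, 83] (3 swaps)

After 3 passes: [42, 53, 34, 63, 69, 83]


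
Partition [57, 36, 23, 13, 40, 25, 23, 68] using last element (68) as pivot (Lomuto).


Pivot: 68
  57 <= 68: advance i (no swap)
  36 <= 68: advance i (no swap)
  23 <= 68: advance i (no swap)
  13 <= 68: advance i (no swap)
  40 <= 68: advance i (no swap)
  25 <= 68: advance i (no swap)
  23 <= 68: advance i (no swap)
Place pivot at 7: [57, 36, 23, 13, 40, 25, 23, 68]

Partitioned: [57, 36, 23, 13, 40, 25, 23, 68]


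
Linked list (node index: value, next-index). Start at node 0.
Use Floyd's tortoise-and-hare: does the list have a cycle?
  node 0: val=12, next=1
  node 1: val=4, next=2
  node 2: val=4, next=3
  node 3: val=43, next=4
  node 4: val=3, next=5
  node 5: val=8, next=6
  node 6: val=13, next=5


Floyd's tortoise (slow, +1) and hare (fast, +2):
  init: slow=0, fast=0
  step 1: slow=1, fast=2
  step 2: slow=2, fast=4
  step 3: slow=3, fast=6
  step 4: slow=4, fast=6
  step 5: slow=5, fast=6
  step 6: slow=6, fast=6
  slow == fast at node 6: cycle detected

Cycle: yes


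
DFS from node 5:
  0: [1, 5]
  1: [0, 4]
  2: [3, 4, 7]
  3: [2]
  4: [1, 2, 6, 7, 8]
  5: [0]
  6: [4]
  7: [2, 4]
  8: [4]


Visit 5, push [0]
Visit 0, push [1]
Visit 1, push [4]
Visit 4, push [8, 7, 6, 2]
Visit 2, push [7, 3]
Visit 3, push []
Visit 7, push []
Visit 6, push []
Visit 8, push []

DFS order: [5, 0, 1, 4, 2, 3, 7, 6, 8]


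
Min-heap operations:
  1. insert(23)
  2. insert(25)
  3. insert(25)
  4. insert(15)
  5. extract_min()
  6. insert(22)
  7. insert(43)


insert(23) -> [23]
insert(25) -> [23, 25]
insert(25) -> [23, 25, 25]
insert(15) -> [15, 23, 25, 25]
extract_min()->15, [23, 25, 25]
insert(22) -> [22, 23, 25, 25]
insert(43) -> [22, 23, 25, 25, 43]

Final heap: [22, 23, 25, 25, 43]


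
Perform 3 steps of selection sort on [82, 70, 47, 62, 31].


Initial: [82, 70, 47, 62, 31]
Step 1: min=31 at 4
  Swap: [31, 70, 47, 62, 82]
Step 2: min=47 at 2
  Swap: [31, 47, 70, 62, 82]
Step 3: min=62 at 3
  Swap: [31, 47, 62, 70, 82]

After 3 steps: [31, 47, 62, 70, 82]


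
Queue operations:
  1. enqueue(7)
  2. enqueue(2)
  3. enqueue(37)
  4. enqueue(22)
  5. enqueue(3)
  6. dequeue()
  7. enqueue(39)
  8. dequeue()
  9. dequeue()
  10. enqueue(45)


enqueue(7) -> [7]
enqueue(2) -> [7, 2]
enqueue(37) -> [7, 2, 37]
enqueue(22) -> [7, 2, 37, 22]
enqueue(3) -> [7, 2, 37, 22, 3]
dequeue()->7, [2, 37, 22, 3]
enqueue(39) -> [2, 37, 22, 3, 39]
dequeue()->2, [37, 22, 3, 39]
dequeue()->37, [22, 3, 39]
enqueue(45) -> [22, 3, 39, 45]

Final queue: [22, 3, 39, 45]


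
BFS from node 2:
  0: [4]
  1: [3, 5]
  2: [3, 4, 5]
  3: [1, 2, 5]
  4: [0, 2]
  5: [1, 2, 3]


Visit 2, enqueue [3, 4, 5]
Visit 3, enqueue [1]
Visit 4, enqueue [0]
Visit 5, enqueue []
Visit 1, enqueue []
Visit 0, enqueue []

BFS order: [2, 3, 4, 5, 1, 0]


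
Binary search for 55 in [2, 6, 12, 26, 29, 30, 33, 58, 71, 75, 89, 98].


Step 1: lo=0, hi=11, mid=5, val=30
Step 2: lo=6, hi=11, mid=8, val=71
Step 3: lo=6, hi=7, mid=6, val=33
Step 4: lo=7, hi=7, mid=7, val=58

Not found


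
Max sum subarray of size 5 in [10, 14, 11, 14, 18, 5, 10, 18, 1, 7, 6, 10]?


[0:5]: 67
[1:6]: 62
[2:7]: 58
[3:8]: 65
[4:9]: 52
[5:10]: 41
[6:11]: 42
[7:12]: 42

Max: 67 at [0:5]


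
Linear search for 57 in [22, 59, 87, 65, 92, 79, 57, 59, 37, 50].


i=0: 22!=57
i=1: 59!=57
i=2: 87!=57
i=3: 65!=57
i=4: 92!=57
i=5: 79!=57
i=6: 57==57 found!

Found at 6, 7 comps


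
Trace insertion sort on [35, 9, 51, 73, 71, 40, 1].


Initial: [35, 9, 51, 73, 71, 40, 1]
Insert 9: [9, 35, 51, 73, 71, 40, 1]
Insert 51: [9, 35, 51, 73, 71, 40, 1]
Insert 73: [9, 35, 51, 73, 71, 40, 1]
Insert 71: [9, 35, 51, 71, 73, 40, 1]
Insert 40: [9, 35, 40, 51, 71, 73, 1]
Insert 1: [1, 9, 35, 40, 51, 71, 73]

Sorted: [1, 9, 35, 40, 51, 71, 73]


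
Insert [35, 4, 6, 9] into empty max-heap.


Insert 35: [35]
Insert 4: [35, 4]
Insert 6: [35, 4, 6]
Insert 9: [35, 9, 6, 4]

Final heap: [35, 9, 6, 4]


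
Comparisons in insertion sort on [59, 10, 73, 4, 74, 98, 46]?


Algorithm: insertion sort
Input: [59, 10, 73, 4, 74, 98, 46]
Sorted: [4, 10, 46, 59, 73, 74, 98]

12


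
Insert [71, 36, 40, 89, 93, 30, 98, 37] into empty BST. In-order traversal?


Insert 71: root
Insert 36: L from 71
Insert 40: L from 71 -> R from 36
Insert 89: R from 71
Insert 93: R from 71 -> R from 89
Insert 30: L from 71 -> L from 36
Insert 98: R from 71 -> R from 89 -> R from 93
Insert 37: L from 71 -> R from 36 -> L from 40

In-order: [30, 36, 37, 40, 71, 89, 93, 98]


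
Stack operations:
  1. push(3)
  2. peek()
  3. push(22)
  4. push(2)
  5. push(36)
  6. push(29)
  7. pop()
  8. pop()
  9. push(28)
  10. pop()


push(3) -> [3]
peek()->3
push(22) -> [3, 22]
push(2) -> [3, 22, 2]
push(36) -> [3, 22, 2, 36]
push(29) -> [3, 22, 2, 36, 29]
pop()->29, [3, 22, 2, 36]
pop()->36, [3, 22, 2]
push(28) -> [3, 22, 2, 28]
pop()->28, [3, 22, 2]

Final stack: [3, 22, 2]


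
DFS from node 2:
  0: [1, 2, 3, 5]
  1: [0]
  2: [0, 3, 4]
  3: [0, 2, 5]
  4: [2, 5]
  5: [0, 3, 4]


Visit 2, push [4, 3, 0]
Visit 0, push [5, 3, 1]
Visit 1, push []
Visit 3, push [5]
Visit 5, push [4]
Visit 4, push []

DFS order: [2, 0, 1, 3, 5, 4]


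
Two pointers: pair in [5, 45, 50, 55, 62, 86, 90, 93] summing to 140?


lo=0(5)+hi=7(93)=98
lo=1(45)+hi=7(93)=138
lo=2(50)+hi=7(93)=143
lo=2(50)+hi=6(90)=140

Yes: 50+90=140


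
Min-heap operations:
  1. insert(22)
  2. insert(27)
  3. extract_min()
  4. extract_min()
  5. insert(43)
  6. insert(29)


insert(22) -> [22]
insert(27) -> [22, 27]
extract_min()->22, [27]
extract_min()->27, []
insert(43) -> [43]
insert(29) -> [29, 43]

Final heap: [29, 43]


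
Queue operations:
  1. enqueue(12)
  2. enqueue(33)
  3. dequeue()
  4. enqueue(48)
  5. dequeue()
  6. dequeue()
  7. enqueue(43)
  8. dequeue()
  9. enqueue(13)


enqueue(12) -> [12]
enqueue(33) -> [12, 33]
dequeue()->12, [33]
enqueue(48) -> [33, 48]
dequeue()->33, [48]
dequeue()->48, []
enqueue(43) -> [43]
dequeue()->43, []
enqueue(13) -> [13]

Final queue: [13]


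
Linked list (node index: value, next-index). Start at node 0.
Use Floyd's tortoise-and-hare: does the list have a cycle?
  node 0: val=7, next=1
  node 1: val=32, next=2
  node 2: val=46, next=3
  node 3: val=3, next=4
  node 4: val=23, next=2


Floyd's tortoise (slow, +1) and hare (fast, +2):
  init: slow=0, fast=0
  step 1: slow=1, fast=2
  step 2: slow=2, fast=4
  step 3: slow=3, fast=3
  slow == fast at node 3: cycle detected

Cycle: yes


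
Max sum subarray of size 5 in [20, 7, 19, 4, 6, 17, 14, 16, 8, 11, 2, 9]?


[0:5]: 56
[1:6]: 53
[2:7]: 60
[3:8]: 57
[4:9]: 61
[5:10]: 66
[6:11]: 51
[7:12]: 46

Max: 66 at [5:10]


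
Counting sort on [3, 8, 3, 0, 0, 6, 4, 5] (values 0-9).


Input: [3, 8, 3, 0, 0, 6, 4, 5]
Counts: [2, 0, 0, 2, 1, 1, 1, 0, 1, 0]

Sorted: [0, 0, 3, 3, 4, 5, 6, 8]


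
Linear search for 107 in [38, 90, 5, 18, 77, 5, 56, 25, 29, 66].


i=0: 38!=107
i=1: 90!=107
i=2: 5!=107
i=3: 18!=107
i=4: 77!=107
i=5: 5!=107
i=6: 56!=107
i=7: 25!=107
i=8: 29!=107
i=9: 66!=107

Not found, 10 comps


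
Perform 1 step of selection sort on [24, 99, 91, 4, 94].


Initial: [24, 99, 91, 4, 94]
Step 1: min=4 at 3
  Swap: [4, 99, 91, 24, 94]

After 1 step: [4, 99, 91, 24, 94]


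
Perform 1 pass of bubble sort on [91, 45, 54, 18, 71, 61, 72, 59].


Initial: [91, 45, 54, 18, 71, 61, 72, 59]
Pass 1: [45, 54, 18, 71, 61, 72, 59, 91] (7 swaps)

After 1 pass: [45, 54, 18, 71, 61, 72, 59, 91]


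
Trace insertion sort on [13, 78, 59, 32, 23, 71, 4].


Initial: [13, 78, 59, 32, 23, 71, 4]
Insert 78: [13, 78, 59, 32, 23, 71, 4]
Insert 59: [13, 59, 78, 32, 23, 71, 4]
Insert 32: [13, 32, 59, 78, 23, 71, 4]
Insert 23: [13, 23, 32, 59, 78, 71, 4]
Insert 71: [13, 23, 32, 59, 71, 78, 4]
Insert 4: [4, 13, 23, 32, 59, 71, 78]

Sorted: [4, 13, 23, 32, 59, 71, 78]


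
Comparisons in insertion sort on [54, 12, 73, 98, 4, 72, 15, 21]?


Algorithm: insertion sort
Input: [54, 12, 73, 98, 4, 72, 15, 21]
Sorted: [4, 12, 15, 21, 54, 72, 73, 98]

20


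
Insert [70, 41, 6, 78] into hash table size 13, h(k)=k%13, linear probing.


Insert 70: h=5 -> slot 5
Insert 41: h=2 -> slot 2
Insert 6: h=6 -> slot 6
Insert 78: h=0 -> slot 0

Table: [78, None, 41, None, None, 70, 6, None, None, None, None, None, None]


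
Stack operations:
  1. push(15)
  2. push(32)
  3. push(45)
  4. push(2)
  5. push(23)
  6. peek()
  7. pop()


push(15) -> [15]
push(32) -> [15, 32]
push(45) -> [15, 32, 45]
push(2) -> [15, 32, 45, 2]
push(23) -> [15, 32, 45, 2, 23]
peek()->23
pop()->23, [15, 32, 45, 2]

Final stack: [15, 32, 45, 2]


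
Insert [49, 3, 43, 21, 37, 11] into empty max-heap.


Insert 49: [49]
Insert 3: [49, 3]
Insert 43: [49, 3, 43]
Insert 21: [49, 21, 43, 3]
Insert 37: [49, 37, 43, 3, 21]
Insert 11: [49, 37, 43, 3, 21, 11]

Final heap: [49, 37, 43, 3, 21, 11]


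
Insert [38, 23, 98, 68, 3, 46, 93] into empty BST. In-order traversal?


Insert 38: root
Insert 23: L from 38
Insert 98: R from 38
Insert 68: R from 38 -> L from 98
Insert 3: L from 38 -> L from 23
Insert 46: R from 38 -> L from 98 -> L from 68
Insert 93: R from 38 -> L from 98 -> R from 68

In-order: [3, 23, 38, 46, 68, 93, 98]


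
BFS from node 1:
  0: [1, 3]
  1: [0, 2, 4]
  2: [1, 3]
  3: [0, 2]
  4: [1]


Visit 1, enqueue [0, 2, 4]
Visit 0, enqueue [3]
Visit 2, enqueue []
Visit 4, enqueue []
Visit 3, enqueue []

BFS order: [1, 0, 2, 4, 3]


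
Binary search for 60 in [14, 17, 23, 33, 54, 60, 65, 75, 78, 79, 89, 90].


Step 1: lo=0, hi=11, mid=5, val=60

Found at index 5


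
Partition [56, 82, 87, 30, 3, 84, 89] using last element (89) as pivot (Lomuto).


Pivot: 89
  56 <= 89: advance i (no swap)
  82 <= 89: advance i (no swap)
  87 <= 89: advance i (no swap)
  30 <= 89: advance i (no swap)
  3 <= 89: advance i (no swap)
  84 <= 89: advance i (no swap)
Place pivot at 6: [56, 82, 87, 30, 3, 84, 89]

Partitioned: [56, 82, 87, 30, 3, 84, 89]


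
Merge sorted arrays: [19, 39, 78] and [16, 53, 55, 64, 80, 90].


Take 16 from B
Take 19 from A
Take 39 from A
Take 53 from B
Take 55 from B
Take 64 from B
Take 78 from A

Merged: [16, 19, 39, 53, 55, 64, 78, 80, 90]


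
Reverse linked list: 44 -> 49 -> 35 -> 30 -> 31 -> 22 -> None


Step 1: curr=44, set curr.next=prev(None) | reversed so far: 44
Step 2: curr=49, set curr.next=prev(44) | reversed so far: 49 -> 44
Step 3: curr=35, set curr.next=prev(49) | reversed so far: 35 -> 49 -> 44
Step 4: curr=30, set curr.next=prev(35) | reversed so far: 30 -> 35 -> 49 -> 44
Step 5: curr=31, set curr.next=prev(30) | reversed so far: 31 -> 30 -> 35 -> 49 -> 44
Step 6: curr=22, set curr.next=prev(31) | reversed so far: 22 -> 31 -> 30 -> 35 -> 49 -> 44

22 -> 31 -> 30 -> 35 -> 49 -> 44 -> None


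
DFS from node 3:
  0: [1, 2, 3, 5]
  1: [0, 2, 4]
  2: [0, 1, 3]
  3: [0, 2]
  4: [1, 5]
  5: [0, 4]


Visit 3, push [2, 0]
Visit 0, push [5, 2, 1]
Visit 1, push [4, 2]
Visit 2, push []
Visit 4, push [5]
Visit 5, push []

DFS order: [3, 0, 1, 2, 4, 5]


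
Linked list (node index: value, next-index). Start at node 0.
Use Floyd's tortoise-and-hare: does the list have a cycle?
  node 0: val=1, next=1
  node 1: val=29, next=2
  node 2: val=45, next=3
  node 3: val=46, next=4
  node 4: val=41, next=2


Floyd's tortoise (slow, +1) and hare (fast, +2):
  init: slow=0, fast=0
  step 1: slow=1, fast=2
  step 2: slow=2, fast=4
  step 3: slow=3, fast=3
  slow == fast at node 3: cycle detected

Cycle: yes


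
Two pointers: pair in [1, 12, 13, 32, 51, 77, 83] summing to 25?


lo=0(1)+hi=6(83)=84
lo=0(1)+hi=5(77)=78
lo=0(1)+hi=4(51)=52
lo=0(1)+hi=3(32)=33
lo=0(1)+hi=2(13)=14
lo=1(12)+hi=2(13)=25

Yes: 12+13=25


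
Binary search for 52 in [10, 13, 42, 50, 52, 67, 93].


Step 1: lo=0, hi=6, mid=3, val=50
Step 2: lo=4, hi=6, mid=5, val=67
Step 3: lo=4, hi=4, mid=4, val=52

Found at index 4


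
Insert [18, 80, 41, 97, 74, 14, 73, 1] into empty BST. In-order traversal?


Insert 18: root
Insert 80: R from 18
Insert 41: R from 18 -> L from 80
Insert 97: R from 18 -> R from 80
Insert 74: R from 18 -> L from 80 -> R from 41
Insert 14: L from 18
Insert 73: R from 18 -> L from 80 -> R from 41 -> L from 74
Insert 1: L from 18 -> L from 14

In-order: [1, 14, 18, 41, 73, 74, 80, 97]


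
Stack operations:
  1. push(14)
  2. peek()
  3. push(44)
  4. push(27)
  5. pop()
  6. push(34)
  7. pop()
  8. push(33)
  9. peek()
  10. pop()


push(14) -> [14]
peek()->14
push(44) -> [14, 44]
push(27) -> [14, 44, 27]
pop()->27, [14, 44]
push(34) -> [14, 44, 34]
pop()->34, [14, 44]
push(33) -> [14, 44, 33]
peek()->33
pop()->33, [14, 44]

Final stack: [14, 44]


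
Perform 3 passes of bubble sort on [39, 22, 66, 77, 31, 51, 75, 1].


Initial: [39, 22, 66, 77, 31, 51, 75, 1]
Pass 1: [22, 39, 66, 31, 51, 75, 1, 77] (5 swaps)
Pass 2: [22, 39, 31, 51, 66, 1, 75, 77] (3 swaps)
Pass 3: [22, 31, 39, 51, 1, 66, 75, 77] (2 swaps)

After 3 passes: [22, 31, 39, 51, 1, 66, 75, 77]


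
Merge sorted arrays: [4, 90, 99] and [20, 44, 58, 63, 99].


Take 4 from A
Take 20 from B
Take 44 from B
Take 58 from B
Take 63 from B
Take 90 from A
Take 99 from A

Merged: [4, 20, 44, 58, 63, 90, 99, 99]


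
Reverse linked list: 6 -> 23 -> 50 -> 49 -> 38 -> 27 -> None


Step 1: curr=6, set curr.next=prev(None) | reversed so far: 6
Step 2: curr=23, set curr.next=prev(6) | reversed so far: 23 -> 6
Step 3: curr=50, set curr.next=prev(23) | reversed so far: 50 -> 23 -> 6
Step 4: curr=49, set curr.next=prev(50) | reversed so far: 49 -> 50 -> 23 -> 6
Step 5: curr=38, set curr.next=prev(49) | reversed so far: 38 -> 49 -> 50 -> 23 -> 6
Step 6: curr=27, set curr.next=prev(38) | reversed so far: 27 -> 38 -> 49 -> 50 -> 23 -> 6

27 -> 38 -> 49 -> 50 -> 23 -> 6 -> None


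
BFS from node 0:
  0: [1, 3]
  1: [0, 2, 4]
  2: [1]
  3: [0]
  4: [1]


Visit 0, enqueue [1, 3]
Visit 1, enqueue [2, 4]
Visit 3, enqueue []
Visit 2, enqueue []
Visit 4, enqueue []

BFS order: [0, 1, 3, 2, 4]


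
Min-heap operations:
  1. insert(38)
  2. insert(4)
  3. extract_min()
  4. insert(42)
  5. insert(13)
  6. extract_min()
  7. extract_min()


insert(38) -> [38]
insert(4) -> [4, 38]
extract_min()->4, [38]
insert(42) -> [38, 42]
insert(13) -> [13, 42, 38]
extract_min()->13, [38, 42]
extract_min()->38, [42]

Final heap: [42]


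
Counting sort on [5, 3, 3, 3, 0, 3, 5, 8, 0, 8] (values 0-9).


Input: [5, 3, 3, 3, 0, 3, 5, 8, 0, 8]
Counts: [2, 0, 0, 4, 0, 2, 0, 0, 2, 0]

Sorted: [0, 0, 3, 3, 3, 3, 5, 5, 8, 8]


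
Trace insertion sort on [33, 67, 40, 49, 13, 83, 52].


Initial: [33, 67, 40, 49, 13, 83, 52]
Insert 67: [33, 67, 40, 49, 13, 83, 52]
Insert 40: [33, 40, 67, 49, 13, 83, 52]
Insert 49: [33, 40, 49, 67, 13, 83, 52]
Insert 13: [13, 33, 40, 49, 67, 83, 52]
Insert 83: [13, 33, 40, 49, 67, 83, 52]
Insert 52: [13, 33, 40, 49, 52, 67, 83]

Sorted: [13, 33, 40, 49, 52, 67, 83]


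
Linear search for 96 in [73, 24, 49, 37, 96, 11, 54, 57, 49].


i=0: 73!=96
i=1: 24!=96
i=2: 49!=96
i=3: 37!=96
i=4: 96==96 found!

Found at 4, 5 comps


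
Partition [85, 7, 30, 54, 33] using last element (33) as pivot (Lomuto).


Pivot: 33
  7 <= 33: swap -> [7, 85, 30, 54, 33]
  30 <= 33: swap -> [7, 30, 85, 54, 33]
Place pivot at 2: [7, 30, 33, 54, 85]

Partitioned: [7, 30, 33, 54, 85]


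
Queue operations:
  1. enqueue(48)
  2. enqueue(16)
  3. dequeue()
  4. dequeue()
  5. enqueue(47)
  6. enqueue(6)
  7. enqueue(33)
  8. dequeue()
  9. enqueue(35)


enqueue(48) -> [48]
enqueue(16) -> [48, 16]
dequeue()->48, [16]
dequeue()->16, []
enqueue(47) -> [47]
enqueue(6) -> [47, 6]
enqueue(33) -> [47, 6, 33]
dequeue()->47, [6, 33]
enqueue(35) -> [6, 33, 35]

Final queue: [6, 33, 35]


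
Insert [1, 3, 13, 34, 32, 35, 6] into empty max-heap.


Insert 1: [1]
Insert 3: [3, 1]
Insert 13: [13, 1, 3]
Insert 34: [34, 13, 3, 1]
Insert 32: [34, 32, 3, 1, 13]
Insert 35: [35, 32, 34, 1, 13, 3]
Insert 6: [35, 32, 34, 1, 13, 3, 6]

Final heap: [35, 32, 34, 1, 13, 3, 6]
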